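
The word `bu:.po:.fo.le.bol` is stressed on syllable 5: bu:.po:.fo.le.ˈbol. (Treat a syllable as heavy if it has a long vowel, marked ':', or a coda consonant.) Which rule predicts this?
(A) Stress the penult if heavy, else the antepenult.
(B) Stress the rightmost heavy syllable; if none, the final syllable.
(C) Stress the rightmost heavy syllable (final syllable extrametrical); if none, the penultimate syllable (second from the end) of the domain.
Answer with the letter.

B

Rule A → syllable 3 (observed: 5).
Rule B → syllable 5 ✓.
Rule C → syllable 2 (observed: 5).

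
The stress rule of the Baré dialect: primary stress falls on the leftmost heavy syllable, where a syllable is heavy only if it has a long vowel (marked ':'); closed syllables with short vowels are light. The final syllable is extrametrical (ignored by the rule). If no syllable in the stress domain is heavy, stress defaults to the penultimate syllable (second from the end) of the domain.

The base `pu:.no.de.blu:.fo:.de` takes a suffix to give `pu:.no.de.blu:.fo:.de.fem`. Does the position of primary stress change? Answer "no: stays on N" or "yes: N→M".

no: stays on 1

Base `pu:.no.de.blu:.fo:.de` (6 syllables):
  The final syllable (6, de) is extrametrical; the stress domain is syllables 1–5.
  Weights: 1 pu: H, 2 no L, 3 de L, 4 blu: H, 5 fo: H.
  Heavy syllables in the domain: 1, 4, 5. The leftmost is syllable 1 (pu:).
  → primary stress on syllable 1.
Suffixed `pu:.no.de.blu:.fo:.de.fem` (7 syllables):
  The final syllable (7, fem) is extrametrical; the stress domain is syllables 1–6.
  Weights: 1 pu: H, 2 no L, 3 de L, 4 blu: H, 5 fo: H, 6 de L.
  Heavy syllables in the domain: 1, 4, 5. The leftmost is syllable 1 (pu:).
  → primary stress on syllable 1.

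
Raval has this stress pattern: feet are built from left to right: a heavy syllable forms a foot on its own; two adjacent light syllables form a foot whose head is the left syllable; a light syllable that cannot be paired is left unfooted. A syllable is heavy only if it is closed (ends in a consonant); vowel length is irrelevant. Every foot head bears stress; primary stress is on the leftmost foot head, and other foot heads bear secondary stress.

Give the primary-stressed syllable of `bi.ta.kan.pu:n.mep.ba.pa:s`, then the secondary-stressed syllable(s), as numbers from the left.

Weights: 1 bi L, 2 ta L, 3 kan H, 4 pu:n H, 5 mep H, 6 ba L, 7 pa:s H.
Parse left to right (heavy = foot alone; LL = one foot; stranded L unfooted): (ˈbi.ta) (ˈkan) (ˈpu:n) (ˈmep) ba (ˈpa:s).
Foot heads: 1, 3, 4, 5, 7.
Primary stress on the leftmost head = syllable 1.
Secondary stress on 3, 4, 5, 7: ˈbi.ta.ˌkan.ˌpu:n.ˌmep.ba.ˌpa:s.

primary 1, secondary 3, 4, 5, 7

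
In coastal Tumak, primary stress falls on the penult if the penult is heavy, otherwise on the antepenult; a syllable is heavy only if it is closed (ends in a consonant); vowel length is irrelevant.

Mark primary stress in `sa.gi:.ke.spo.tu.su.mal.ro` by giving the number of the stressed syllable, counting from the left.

7

Weights: 6 su L, 7 mal H, 8 ro L.
The penult (syllable 7, mal) is heavy, so it takes stress.
Primary stress: syllable 7 → sa.gi:.ke.spo.tu.su.ˈmal.ro.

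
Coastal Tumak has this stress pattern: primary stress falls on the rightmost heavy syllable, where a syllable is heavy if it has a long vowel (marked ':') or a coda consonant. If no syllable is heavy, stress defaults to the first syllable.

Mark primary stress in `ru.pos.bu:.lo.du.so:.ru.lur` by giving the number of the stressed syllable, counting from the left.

Weights: 1 ru L, 2 pos H, 3 bu: H, 4 lo L, 5 du L, 6 so: H, 7 ru L, 8 lur H.
Heavy syllables in the domain: 2, 3, 6, 8. The rightmost is syllable 8 (lur).
Primary stress: syllable 8 → ru.pos.bu:.lo.du.so:.ru.ˈlur.

8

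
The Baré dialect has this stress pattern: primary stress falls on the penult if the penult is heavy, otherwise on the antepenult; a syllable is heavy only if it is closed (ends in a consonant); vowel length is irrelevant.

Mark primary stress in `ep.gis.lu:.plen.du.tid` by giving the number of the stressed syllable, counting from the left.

4

Weights: 4 plen H, 5 du L, 6 tid H.
The penult (syllable 5, du) is light, so stress falls on the antepenult (syllable 4, plen).
Primary stress: syllable 4 → ep.gis.lu:.ˈplen.du.tid.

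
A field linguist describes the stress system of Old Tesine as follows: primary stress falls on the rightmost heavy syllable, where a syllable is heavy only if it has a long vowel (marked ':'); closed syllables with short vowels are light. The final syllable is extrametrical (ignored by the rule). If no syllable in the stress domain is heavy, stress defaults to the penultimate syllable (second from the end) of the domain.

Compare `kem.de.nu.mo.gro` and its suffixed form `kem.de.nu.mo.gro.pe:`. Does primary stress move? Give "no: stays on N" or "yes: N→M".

yes: 3→4

Base `kem.de.nu.mo.gro` (5 syllables):
  The final syllable (5, gro) is extrametrical; the stress domain is syllables 1–4.
  Weights: 1 kem L, 2 de L, 3 nu L, 4 mo L.
  No heavy syllable in the domain; default to the penultimate syllable (second from the end) of the domain = syllable 3.
  → primary stress on syllable 3.
Suffixed `kem.de.nu.mo.gro.pe:` (6 syllables):
  The final syllable (6, pe:) is extrametrical; the stress domain is syllables 1–5.
  Weights: 1 kem L, 2 de L, 3 nu L, 4 mo L, 5 gro L.
  No heavy syllable in the domain; default to the penultimate syllable (second from the end) of the domain = syllable 4.
  → primary stress on syllable 4.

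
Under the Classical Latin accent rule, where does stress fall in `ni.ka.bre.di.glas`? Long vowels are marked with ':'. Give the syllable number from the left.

Classical Latin: stress the penult if heavy (long vowel or closed), else the antepenult.
Weights: 3 bre L, 4 di L, 5 glas H.
The penult (syllable 4, di) is light, so stress falls on the antepenult (syllable 3, bre).
Stress on syllable 3: ni.ka.ˈbre.di.glas.

3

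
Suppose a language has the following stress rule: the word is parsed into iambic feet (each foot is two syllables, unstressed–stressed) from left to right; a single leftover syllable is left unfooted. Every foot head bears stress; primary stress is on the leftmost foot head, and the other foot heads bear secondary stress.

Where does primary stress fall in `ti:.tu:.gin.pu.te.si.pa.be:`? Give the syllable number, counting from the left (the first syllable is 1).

2

Parse left to right into iambic (σˈσ) feet: (ti:.ˈtu:) (gin.ˈpu) (te.ˈsi) (pa.ˈbe:).
Foot heads (stressed positions): 2, 4, 6, 8.
End Rule Leftmost: primary stress on the leftmost head = syllable 2.
Primary stress: syllable 2 → ti:.ˈtu:.gin.pu.te.si.pa.be:.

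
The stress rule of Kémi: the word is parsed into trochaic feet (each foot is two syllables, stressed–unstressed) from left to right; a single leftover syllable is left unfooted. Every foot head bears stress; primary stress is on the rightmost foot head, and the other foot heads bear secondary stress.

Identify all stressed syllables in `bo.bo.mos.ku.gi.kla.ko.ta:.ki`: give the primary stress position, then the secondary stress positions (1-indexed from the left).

primary 7, secondary 1, 3, 5

Parse left to right into trochaic (ˈσσ) feet: (ˈbo.bo) (ˈmos.ku) (ˈgi.kla) (ˈko.ta:) ki. Syllable 9 is left unfooted.
Foot heads (stressed positions): 1, 3, 5, 7.
End Rule Rightmost: primary stress on the rightmost head = syllable 7.
Secondary stress on 1, 3, 5: ˌbo.bo.ˌmos.ku.ˌgi.kla.ˈko.ta:.ki.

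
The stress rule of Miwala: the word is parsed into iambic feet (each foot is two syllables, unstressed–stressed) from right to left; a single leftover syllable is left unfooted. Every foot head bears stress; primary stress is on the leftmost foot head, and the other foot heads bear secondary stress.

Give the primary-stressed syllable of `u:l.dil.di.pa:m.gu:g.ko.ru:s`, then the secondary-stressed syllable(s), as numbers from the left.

primary 3, secondary 5, 7

Parse right to left into iambic (σˈσ) feet: u:l (dil.ˈdi) (pa:m.ˈgu:g) (ko.ˈru:s). Syllable 1 is left unfooted.
Foot heads (stressed positions): 3, 5, 7.
End Rule Leftmost: primary stress on the leftmost head = syllable 3.
Secondary stress on 5, 7: u:l.dil.ˈdi.pa:m.ˌgu:g.ko.ˌru:s.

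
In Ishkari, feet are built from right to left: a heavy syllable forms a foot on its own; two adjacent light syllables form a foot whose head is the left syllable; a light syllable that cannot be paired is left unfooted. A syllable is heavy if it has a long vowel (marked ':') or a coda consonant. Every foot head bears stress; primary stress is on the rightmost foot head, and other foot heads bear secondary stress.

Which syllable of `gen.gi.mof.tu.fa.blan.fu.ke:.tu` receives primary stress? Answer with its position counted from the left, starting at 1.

Weights: 1 gen H, 2 gi L, 3 mof H, 4 tu L, 5 fa L, 6 blan H, 7 fu L, 8 ke: H, 9 tu L.
Parse right to left (heavy = foot alone; LL = one foot; stranded L unfooted): (ˈgen) gi (ˈmof) (ˈtu.fa) (ˈblan) fu (ˈke:) tu.
Foot heads: 1, 3, 4, 6, 8.
Primary stress on the rightmost head = syllable 8.
Primary stress: syllable 8 → gen.gi.mof.tu.fa.blan.fu.ˈke:.tu.

8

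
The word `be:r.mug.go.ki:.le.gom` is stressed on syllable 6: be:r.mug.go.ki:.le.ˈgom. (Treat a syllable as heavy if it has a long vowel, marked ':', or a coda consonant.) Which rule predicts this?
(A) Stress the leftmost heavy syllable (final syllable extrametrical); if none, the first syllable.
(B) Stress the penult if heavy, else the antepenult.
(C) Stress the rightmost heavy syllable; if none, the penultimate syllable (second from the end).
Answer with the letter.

Rule A → syllable 1 (observed: 6).
Rule B → syllable 4 (observed: 6).
Rule C → syllable 6 ✓.

C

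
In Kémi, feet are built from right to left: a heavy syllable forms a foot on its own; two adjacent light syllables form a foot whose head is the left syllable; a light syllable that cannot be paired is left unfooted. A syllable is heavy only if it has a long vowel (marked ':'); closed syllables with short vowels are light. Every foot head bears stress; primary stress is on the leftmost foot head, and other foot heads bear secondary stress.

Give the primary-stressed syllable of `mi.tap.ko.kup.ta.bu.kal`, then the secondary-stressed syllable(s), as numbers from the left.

primary 2, secondary 4, 6

Weights: 1 mi L, 2 tap L, 3 ko L, 4 kup L, 5 ta L, 6 bu L, 7 kal L.
Parse right to left (heavy = foot alone; LL = one foot; stranded L unfooted): mi (ˈtap.ko) (ˈkup.ta) (ˈbu.kal).
Foot heads: 2, 4, 6.
Primary stress on the leftmost head = syllable 2.
Secondary stress on 4, 6: mi.ˈtap.ko.ˌkup.ta.ˌbu.kal.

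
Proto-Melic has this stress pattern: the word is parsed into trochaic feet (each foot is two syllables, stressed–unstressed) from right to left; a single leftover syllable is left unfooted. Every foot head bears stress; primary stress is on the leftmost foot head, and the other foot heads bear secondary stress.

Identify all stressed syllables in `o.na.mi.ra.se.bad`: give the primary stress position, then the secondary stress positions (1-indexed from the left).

primary 1, secondary 3, 5

Parse right to left into trochaic (ˈσσ) feet: (ˈo.na) (ˈmi.ra) (ˈse.bad).
Foot heads (stressed positions): 1, 3, 5.
End Rule Leftmost: primary stress on the leftmost head = syllable 1.
Secondary stress on 3, 5: ˈo.na.ˌmi.ra.ˌse.bad.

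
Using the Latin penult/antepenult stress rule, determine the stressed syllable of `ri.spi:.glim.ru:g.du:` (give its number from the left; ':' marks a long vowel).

4

Classical Latin: stress the penult if heavy (long vowel or closed), else the antepenult.
Weights: 3 glim H, 4 ru:g H, 5 du: H.
The penult (syllable 4, ru:g) is heavy, so it takes stress.
Stress on syllable 4: ri.spi:.glim.ˈru:g.du:.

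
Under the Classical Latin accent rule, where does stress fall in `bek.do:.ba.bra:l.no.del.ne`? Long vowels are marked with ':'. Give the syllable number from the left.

Classical Latin: stress the penult if heavy (long vowel or closed), else the antepenult.
Weights: 5 no L, 6 del H, 7 ne L.
The penult (syllable 6, del) is heavy, so it takes stress.
Stress on syllable 6: bek.do:.ba.bra:l.no.ˈdel.ne.

6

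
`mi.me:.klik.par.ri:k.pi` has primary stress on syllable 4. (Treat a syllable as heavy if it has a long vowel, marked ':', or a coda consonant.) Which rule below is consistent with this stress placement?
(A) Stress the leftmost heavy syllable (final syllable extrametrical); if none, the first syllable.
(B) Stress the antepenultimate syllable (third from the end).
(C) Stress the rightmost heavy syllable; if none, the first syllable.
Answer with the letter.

B

Rule A → syllable 2 (observed: 4).
Rule B → syllable 4 ✓.
Rule C → syllable 5 (observed: 4).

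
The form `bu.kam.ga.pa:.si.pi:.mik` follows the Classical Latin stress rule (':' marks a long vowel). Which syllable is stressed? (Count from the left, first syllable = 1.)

Classical Latin: stress the penult if heavy (long vowel or closed), else the antepenult.
Weights: 5 si L, 6 pi: H, 7 mik H.
The penult (syllable 6, pi:) is heavy, so it takes stress.
Stress on syllable 6: bu.kam.ga.pa:.si.ˈpi:.mik.

6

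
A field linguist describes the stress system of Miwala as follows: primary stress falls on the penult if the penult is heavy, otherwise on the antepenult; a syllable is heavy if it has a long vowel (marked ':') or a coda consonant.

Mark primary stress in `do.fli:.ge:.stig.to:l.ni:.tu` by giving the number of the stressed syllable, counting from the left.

6

Weights: 5 to:l H, 6 ni: H, 7 tu L.
The penult (syllable 6, ni:) is heavy, so it takes stress.
Primary stress: syllable 6 → do.fli:.ge:.stig.to:l.ˈni:.tu.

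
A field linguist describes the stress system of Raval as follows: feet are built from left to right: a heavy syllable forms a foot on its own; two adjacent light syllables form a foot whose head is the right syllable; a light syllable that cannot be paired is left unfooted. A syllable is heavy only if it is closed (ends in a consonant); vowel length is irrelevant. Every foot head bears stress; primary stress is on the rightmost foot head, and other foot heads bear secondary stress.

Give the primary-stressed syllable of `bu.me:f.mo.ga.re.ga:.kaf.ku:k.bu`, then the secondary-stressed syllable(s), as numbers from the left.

Weights: 1 bu L, 2 me:f H, 3 mo L, 4 ga L, 5 re L, 6 ga: L, 7 kaf H, 8 ku:k H, 9 bu L.
Parse left to right (heavy = foot alone; LL = one foot; stranded L unfooted): bu (ˈme:f) (mo.ˈga) (re.ˈga:) (ˈkaf) (ˈku:k) bu.
Foot heads: 2, 4, 6, 7, 8.
Primary stress on the rightmost head = syllable 8.
Secondary stress on 2, 4, 6, 7: bu.ˌme:f.mo.ˌga.re.ˌga:.ˌkaf.ˈku:k.bu.

primary 8, secondary 2, 4, 6, 7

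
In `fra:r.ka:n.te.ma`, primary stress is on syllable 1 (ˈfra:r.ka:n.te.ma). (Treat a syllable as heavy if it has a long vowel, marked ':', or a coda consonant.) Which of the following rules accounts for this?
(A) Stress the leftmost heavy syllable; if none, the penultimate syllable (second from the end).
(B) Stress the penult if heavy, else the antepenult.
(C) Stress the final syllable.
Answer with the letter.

Rule A → syllable 1 ✓.
Rule B → syllable 2 (observed: 1).
Rule C → syllable 4 (observed: 1).

A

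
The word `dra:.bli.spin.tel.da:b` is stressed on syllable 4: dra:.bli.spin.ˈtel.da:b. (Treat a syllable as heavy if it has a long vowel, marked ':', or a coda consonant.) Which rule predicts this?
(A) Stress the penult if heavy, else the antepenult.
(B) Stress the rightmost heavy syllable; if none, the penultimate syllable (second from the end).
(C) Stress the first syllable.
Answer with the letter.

Rule A → syllable 4 ✓.
Rule B → syllable 5 (observed: 4).
Rule C → syllable 1 (observed: 4).

A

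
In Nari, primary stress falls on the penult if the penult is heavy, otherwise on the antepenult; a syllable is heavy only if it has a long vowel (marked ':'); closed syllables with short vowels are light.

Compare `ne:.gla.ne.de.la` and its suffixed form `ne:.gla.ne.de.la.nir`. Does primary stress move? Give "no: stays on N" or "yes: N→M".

Base `ne:.gla.ne.de.la` (5 syllables):
  Weights: 3 ne L, 4 de L, 5 la L.
  The penult (syllable 4, de) is light, so stress falls on the antepenult (syllable 3, ne).
  → primary stress on syllable 3.
Suffixed `ne:.gla.ne.de.la.nir` (6 syllables):
  Weights: 4 de L, 5 la L, 6 nir L.
  The penult (syllable 5, la) is light, so stress falls on the antepenult (syllable 4, de).
  → primary stress on syllable 4.

yes: 3→4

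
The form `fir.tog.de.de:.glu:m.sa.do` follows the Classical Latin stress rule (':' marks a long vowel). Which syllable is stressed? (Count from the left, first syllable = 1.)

Classical Latin: stress the penult if heavy (long vowel or closed), else the antepenult.
Weights: 5 glu:m H, 6 sa L, 7 do L.
The penult (syllable 6, sa) is light, so stress falls on the antepenult (syllable 5, glu:m).
Stress on syllable 5: fir.tog.de.de:.ˈglu:m.sa.do.

5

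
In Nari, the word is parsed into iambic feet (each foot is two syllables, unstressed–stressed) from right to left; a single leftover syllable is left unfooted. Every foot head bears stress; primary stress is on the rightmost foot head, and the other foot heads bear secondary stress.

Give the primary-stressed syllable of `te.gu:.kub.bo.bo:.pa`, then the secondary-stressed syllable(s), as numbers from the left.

Parse right to left into iambic (σˈσ) feet: (te.ˈgu:) (kub.ˈbo) (bo:.ˈpa).
Foot heads (stressed positions): 2, 4, 6.
End Rule Rightmost: primary stress on the rightmost head = syllable 6.
Secondary stress on 2, 4: te.ˌgu:.kub.ˌbo.bo:.ˈpa.

primary 6, secondary 2, 4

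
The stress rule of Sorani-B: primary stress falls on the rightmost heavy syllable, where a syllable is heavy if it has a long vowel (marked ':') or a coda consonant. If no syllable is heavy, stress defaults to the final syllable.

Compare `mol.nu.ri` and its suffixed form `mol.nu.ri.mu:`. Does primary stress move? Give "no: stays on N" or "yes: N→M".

Base `mol.nu.ri` (3 syllables):
  Weights: 1 mol H, 2 nu L, 3 ri L.
  Heavy syllables in the domain: 1. The rightmost is syllable 1 (mol).
  → primary stress on syllable 1.
Suffixed `mol.nu.ri.mu:` (4 syllables):
  Weights: 1 mol H, 2 nu L, 3 ri L, 4 mu: H.
  Heavy syllables in the domain: 1, 4. The rightmost is syllable 4 (mu:).
  → primary stress on syllable 4.

yes: 1→4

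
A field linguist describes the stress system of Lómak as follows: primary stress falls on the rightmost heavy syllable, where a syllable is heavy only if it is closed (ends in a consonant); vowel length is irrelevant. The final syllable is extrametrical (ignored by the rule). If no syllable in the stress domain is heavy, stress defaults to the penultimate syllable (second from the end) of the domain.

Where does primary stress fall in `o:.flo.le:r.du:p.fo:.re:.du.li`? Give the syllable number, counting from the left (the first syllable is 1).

The final syllable (8, li) is extrametrical; the stress domain is syllables 1–7.
Weights: 1 o: L, 2 flo L, 3 le:r H, 4 du:p H, 5 fo: L, 6 re: L, 7 du L.
Heavy syllables in the domain: 3, 4. The rightmost is syllable 4 (du:p).
Primary stress: syllable 4 → o:.flo.le:r.ˈdu:p.fo:.re:.du.li.

4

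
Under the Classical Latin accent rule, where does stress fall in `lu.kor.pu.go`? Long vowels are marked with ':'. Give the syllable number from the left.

2

Classical Latin: stress the penult if heavy (long vowel or closed), else the antepenult.
Weights: 2 kor H, 3 pu L, 4 go L.
The penult (syllable 3, pu) is light, so stress falls on the antepenult (syllable 2, kor).
Stress on syllable 2: lu.ˈkor.pu.go.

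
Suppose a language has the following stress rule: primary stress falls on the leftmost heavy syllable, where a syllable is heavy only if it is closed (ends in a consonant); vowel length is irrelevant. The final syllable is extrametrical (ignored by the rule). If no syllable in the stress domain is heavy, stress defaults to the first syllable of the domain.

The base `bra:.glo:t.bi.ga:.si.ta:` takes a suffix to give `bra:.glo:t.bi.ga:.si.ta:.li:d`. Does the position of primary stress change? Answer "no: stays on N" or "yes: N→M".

no: stays on 2

Base `bra:.glo:t.bi.ga:.si.ta:` (6 syllables):
  The final syllable (6, ta:) is extrametrical; the stress domain is syllables 1–5.
  Weights: 1 bra: L, 2 glo:t H, 3 bi L, 4 ga: L, 5 si L.
  Heavy syllables in the domain: 2. The leftmost is syllable 2 (glo:t).
  → primary stress on syllable 2.
Suffixed `bra:.glo:t.bi.ga:.si.ta:.li:d` (7 syllables):
  The final syllable (7, li:d) is extrametrical; the stress domain is syllables 1–6.
  Weights: 1 bra: L, 2 glo:t H, 3 bi L, 4 ga: L, 5 si L, 6 ta: L.
  Heavy syllables in the domain: 2. The leftmost is syllable 2 (glo:t).
  → primary stress on syllable 2.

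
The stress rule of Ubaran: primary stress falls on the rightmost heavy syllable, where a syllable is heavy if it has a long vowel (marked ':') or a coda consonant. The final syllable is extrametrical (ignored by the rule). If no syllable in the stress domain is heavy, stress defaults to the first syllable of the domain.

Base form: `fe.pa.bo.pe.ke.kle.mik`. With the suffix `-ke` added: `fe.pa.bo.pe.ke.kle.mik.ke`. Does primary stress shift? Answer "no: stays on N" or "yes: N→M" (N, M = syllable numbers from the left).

yes: 1→7

Base `fe.pa.bo.pe.ke.kle.mik` (7 syllables):
  The final syllable (7, mik) is extrametrical; the stress domain is syllables 1–6.
  Weights: 1 fe L, 2 pa L, 3 bo L, 4 pe L, 5 ke L, 6 kle L.
  No heavy syllable in the domain; default to the first syllable of the domain = syllable 1.
  → primary stress on syllable 1.
Suffixed `fe.pa.bo.pe.ke.kle.mik.ke` (8 syllables):
  The final syllable (8, ke) is extrametrical; the stress domain is syllables 1–7.
  Weights: 1 fe L, 2 pa L, 3 bo L, 4 pe L, 5 ke L, 6 kle L, 7 mik H.
  Heavy syllables in the domain: 7. The rightmost is syllable 7 (mik).
  → primary stress on syllable 7.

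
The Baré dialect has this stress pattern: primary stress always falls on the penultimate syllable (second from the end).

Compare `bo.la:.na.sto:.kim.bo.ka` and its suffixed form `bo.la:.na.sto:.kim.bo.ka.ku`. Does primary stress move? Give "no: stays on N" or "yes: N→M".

Base `bo.la:.na.sto:.kim.bo.ka` (7 syllables):
  The word has 7 syllables; the penultimate syllable (second from the end) is syllable 6 (bo).
  → primary stress on syllable 6.
Suffixed `bo.la:.na.sto:.kim.bo.ka.ku` (8 syllables):
  The word has 8 syllables; the penultimate syllable (second from the end) is syllable 7 (ka).
  → primary stress on syllable 7.

yes: 6→7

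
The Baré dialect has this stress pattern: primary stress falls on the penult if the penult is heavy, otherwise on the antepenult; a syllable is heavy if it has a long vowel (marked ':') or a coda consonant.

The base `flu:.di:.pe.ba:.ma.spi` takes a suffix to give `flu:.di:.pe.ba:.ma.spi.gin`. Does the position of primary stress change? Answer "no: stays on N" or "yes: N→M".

yes: 4→5

Base `flu:.di:.pe.ba:.ma.spi` (6 syllables):
  Weights: 4 ba: H, 5 ma L, 6 spi L.
  The penult (syllable 5, ma) is light, so stress falls on the antepenult (syllable 4, ba:).
  → primary stress on syllable 4.
Suffixed `flu:.di:.pe.ba:.ma.spi.gin` (7 syllables):
  Weights: 5 ma L, 6 spi L, 7 gin H.
  The penult (syllable 6, spi) is light, so stress falls on the antepenult (syllable 5, ma).
  → primary stress on syllable 5.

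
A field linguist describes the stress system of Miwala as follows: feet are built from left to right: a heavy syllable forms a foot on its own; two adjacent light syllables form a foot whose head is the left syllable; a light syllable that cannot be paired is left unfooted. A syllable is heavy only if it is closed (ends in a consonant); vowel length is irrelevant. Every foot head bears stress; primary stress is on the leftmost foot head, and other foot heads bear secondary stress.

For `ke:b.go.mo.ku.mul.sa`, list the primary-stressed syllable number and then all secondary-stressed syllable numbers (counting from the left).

primary 1, secondary 2, 5

Weights: 1 ke:b H, 2 go L, 3 mo L, 4 ku L, 5 mul H, 6 sa L.
Parse left to right (heavy = foot alone; LL = one foot; stranded L unfooted): (ˈke:b) (ˈgo.mo) ku (ˈmul) sa.
Foot heads: 1, 2, 5.
Primary stress on the leftmost head = syllable 1.
Secondary stress on 2, 5: ˈke:b.ˌgo.mo.ku.ˌmul.sa.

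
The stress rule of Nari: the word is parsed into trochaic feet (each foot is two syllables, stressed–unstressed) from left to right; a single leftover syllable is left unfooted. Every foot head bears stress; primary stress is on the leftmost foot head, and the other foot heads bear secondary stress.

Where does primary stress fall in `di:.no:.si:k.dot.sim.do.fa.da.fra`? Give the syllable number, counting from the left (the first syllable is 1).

Parse left to right into trochaic (ˈσσ) feet: (ˈdi:.no:) (ˈsi:k.dot) (ˈsim.do) (ˈfa.da) fra. Syllable 9 is left unfooted.
Foot heads (stressed positions): 1, 3, 5, 7.
End Rule Leftmost: primary stress on the leftmost head = syllable 1.
Primary stress: syllable 1 → ˈdi:.no:.si:k.dot.sim.do.fa.da.fra.

1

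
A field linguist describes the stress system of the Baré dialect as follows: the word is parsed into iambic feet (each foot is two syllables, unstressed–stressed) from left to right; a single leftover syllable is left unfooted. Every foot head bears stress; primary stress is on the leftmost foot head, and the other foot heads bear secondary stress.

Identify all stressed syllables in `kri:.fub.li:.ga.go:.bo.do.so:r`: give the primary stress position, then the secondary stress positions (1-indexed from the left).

Parse left to right into iambic (σˈσ) feet: (kri:.ˈfub) (li:.ˈga) (go:.ˈbo) (do.ˈso:r).
Foot heads (stressed positions): 2, 4, 6, 8.
End Rule Leftmost: primary stress on the leftmost head = syllable 2.
Secondary stress on 4, 6, 8: kri:.ˈfub.li:.ˌga.go:.ˌbo.do.ˌso:r.

primary 2, secondary 4, 6, 8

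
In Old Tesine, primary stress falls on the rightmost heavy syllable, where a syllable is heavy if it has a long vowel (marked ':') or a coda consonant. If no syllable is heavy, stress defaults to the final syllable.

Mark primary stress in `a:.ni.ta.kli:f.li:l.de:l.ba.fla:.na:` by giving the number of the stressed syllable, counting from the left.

9

Weights: 1 a: H, 2 ni L, 3 ta L, 4 kli:f H, 5 li:l H, 6 de:l H, 7 ba L, 8 fla: H, 9 na: H.
Heavy syllables in the domain: 1, 4, 5, 6, 8, 9. The rightmost is syllable 9 (na:).
Primary stress: syllable 9 → a:.ni.ta.kli:f.li:l.de:l.ba.fla:.ˈna:.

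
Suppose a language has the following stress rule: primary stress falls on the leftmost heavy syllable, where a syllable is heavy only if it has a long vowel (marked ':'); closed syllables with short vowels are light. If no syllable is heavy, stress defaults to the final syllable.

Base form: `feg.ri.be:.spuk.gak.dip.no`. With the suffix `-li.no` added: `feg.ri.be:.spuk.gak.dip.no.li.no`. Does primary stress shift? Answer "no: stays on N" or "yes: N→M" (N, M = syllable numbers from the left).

Base `feg.ri.be:.spuk.gak.dip.no` (7 syllables):
  Weights: 1 feg L, 2 ri L, 3 be: H, 4 spuk L, 5 gak L, 6 dip L, 7 no L.
  Heavy syllables in the domain: 3. The leftmost is syllable 3 (be:).
  → primary stress on syllable 3.
Suffixed `feg.ri.be:.spuk.gak.dip.no.li.no` (9 syllables):
  Weights: 1 feg L, 2 ri L, 3 be: H, 4 spuk L, 5 gak L, 6 dip L, 7 no L, 8 li L, 9 no L.
  Heavy syllables in the domain: 3. The leftmost is syllable 3 (be:).
  → primary stress on syllable 3.

no: stays on 3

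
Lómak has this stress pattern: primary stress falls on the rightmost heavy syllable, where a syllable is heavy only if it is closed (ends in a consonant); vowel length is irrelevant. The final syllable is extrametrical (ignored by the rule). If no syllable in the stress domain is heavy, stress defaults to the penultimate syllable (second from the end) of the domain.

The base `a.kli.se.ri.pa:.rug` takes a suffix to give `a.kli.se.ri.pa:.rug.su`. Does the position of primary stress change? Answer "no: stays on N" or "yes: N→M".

yes: 4→6

Base `a.kli.se.ri.pa:.rug` (6 syllables):
  The final syllable (6, rug) is extrametrical; the stress domain is syllables 1–5.
  Weights: 1 a L, 2 kli L, 3 se L, 4 ri L, 5 pa: L.
  No heavy syllable in the domain; default to the penultimate syllable (second from the end) of the domain = syllable 4.
  → primary stress on syllable 4.
Suffixed `a.kli.se.ri.pa:.rug.su` (7 syllables):
  The final syllable (7, su) is extrametrical; the stress domain is syllables 1–6.
  Weights: 1 a L, 2 kli L, 3 se L, 4 ri L, 5 pa: L, 6 rug H.
  Heavy syllables in the domain: 6. The rightmost is syllable 6 (rug).
  → primary stress on syllable 6.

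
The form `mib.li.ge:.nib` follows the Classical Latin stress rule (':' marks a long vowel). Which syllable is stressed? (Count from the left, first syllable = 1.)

Classical Latin: stress the penult if heavy (long vowel or closed), else the antepenult.
Weights: 2 li L, 3 ge: H, 4 nib H.
The penult (syllable 3, ge:) is heavy, so it takes stress.
Stress on syllable 3: mib.li.ˈge:.nib.

3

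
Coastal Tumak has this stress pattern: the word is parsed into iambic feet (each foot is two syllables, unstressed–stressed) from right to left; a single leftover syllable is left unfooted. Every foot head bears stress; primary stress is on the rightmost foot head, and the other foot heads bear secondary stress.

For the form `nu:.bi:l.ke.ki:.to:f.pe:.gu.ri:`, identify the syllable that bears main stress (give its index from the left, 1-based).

Parse right to left into iambic (σˈσ) feet: (nu:.ˈbi:l) (ke.ˈki:) (to:f.ˈpe:) (gu.ˈri:).
Foot heads (stressed positions): 2, 4, 6, 8.
End Rule Rightmost: primary stress on the rightmost head = syllable 8.
Primary stress: syllable 8 → nu:.bi:l.ke.ki:.to:f.pe:.gu.ˈri:.

8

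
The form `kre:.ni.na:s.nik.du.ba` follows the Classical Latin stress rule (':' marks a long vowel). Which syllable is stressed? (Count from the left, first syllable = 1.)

Classical Latin: stress the penult if heavy (long vowel or closed), else the antepenult.
Weights: 4 nik H, 5 du L, 6 ba L.
The penult (syllable 5, du) is light, so stress falls on the antepenult (syllable 4, nik).
Stress on syllable 4: kre:.ni.na:s.ˈnik.du.ba.

4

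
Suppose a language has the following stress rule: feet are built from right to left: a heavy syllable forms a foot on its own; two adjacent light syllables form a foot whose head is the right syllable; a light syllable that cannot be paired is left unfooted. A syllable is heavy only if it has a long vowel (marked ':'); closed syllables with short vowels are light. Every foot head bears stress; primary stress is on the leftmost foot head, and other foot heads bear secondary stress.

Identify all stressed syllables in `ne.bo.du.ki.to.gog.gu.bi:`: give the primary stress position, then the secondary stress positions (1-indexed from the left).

primary 3, secondary 5, 7, 8

Weights: 1 ne L, 2 bo L, 3 du L, 4 ki L, 5 to L, 6 gog L, 7 gu L, 8 bi: H.
Parse right to left (heavy = foot alone; LL = one foot; stranded L unfooted): ne (bo.ˈdu) (ki.ˈto) (gog.ˈgu) (ˈbi:).
Foot heads: 3, 5, 7, 8.
Primary stress on the leftmost head = syllable 3.
Secondary stress on 5, 7, 8: ne.bo.ˈdu.ki.ˌto.gog.ˌgu.ˌbi:.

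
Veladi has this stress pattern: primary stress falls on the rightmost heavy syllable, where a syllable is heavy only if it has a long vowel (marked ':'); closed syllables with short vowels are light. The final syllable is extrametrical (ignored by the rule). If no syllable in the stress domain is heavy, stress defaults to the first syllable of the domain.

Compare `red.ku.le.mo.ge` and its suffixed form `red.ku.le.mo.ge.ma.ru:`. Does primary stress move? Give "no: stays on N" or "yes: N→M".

no: stays on 1

Base `red.ku.le.mo.ge` (5 syllables):
  The final syllable (5, ge) is extrametrical; the stress domain is syllables 1–4.
  Weights: 1 red L, 2 ku L, 3 le L, 4 mo L.
  No heavy syllable in the domain; default to the first syllable of the domain = syllable 1.
  → primary stress on syllable 1.
Suffixed `red.ku.le.mo.ge.ma.ru:` (7 syllables):
  The final syllable (7, ru:) is extrametrical; the stress domain is syllables 1–6.
  Weights: 1 red L, 2 ku L, 3 le L, 4 mo L, 5 ge L, 6 ma L.
  No heavy syllable in the domain; default to the first syllable of the domain = syllable 1.
  → primary stress on syllable 1.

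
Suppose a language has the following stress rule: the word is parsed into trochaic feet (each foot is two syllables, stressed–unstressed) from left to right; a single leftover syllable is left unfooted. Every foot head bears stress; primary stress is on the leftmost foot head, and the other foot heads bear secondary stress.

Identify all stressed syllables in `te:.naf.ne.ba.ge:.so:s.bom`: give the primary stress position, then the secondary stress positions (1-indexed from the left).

primary 1, secondary 3, 5

Parse left to right into trochaic (ˈσσ) feet: (ˈte:.naf) (ˈne.ba) (ˈge:.so:s) bom. Syllable 7 is left unfooted.
Foot heads (stressed positions): 1, 3, 5.
End Rule Leftmost: primary stress on the leftmost head = syllable 1.
Secondary stress on 3, 5: ˈte:.naf.ˌne.ba.ˌge:.so:s.bom.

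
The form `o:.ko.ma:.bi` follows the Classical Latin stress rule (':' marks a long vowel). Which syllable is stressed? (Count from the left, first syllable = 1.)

3

Classical Latin: stress the penult if heavy (long vowel or closed), else the antepenult.
Weights: 2 ko L, 3 ma: H, 4 bi L.
The penult (syllable 3, ma:) is heavy, so it takes stress.
Stress on syllable 3: o:.ko.ˈma:.bi.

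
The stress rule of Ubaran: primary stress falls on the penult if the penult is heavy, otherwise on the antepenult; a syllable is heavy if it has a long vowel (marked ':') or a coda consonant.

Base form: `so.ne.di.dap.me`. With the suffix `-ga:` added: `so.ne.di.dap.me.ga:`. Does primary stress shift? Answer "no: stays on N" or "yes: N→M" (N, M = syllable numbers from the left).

no: stays on 4

Base `so.ne.di.dap.me` (5 syllables):
  Weights: 3 di L, 4 dap H, 5 me L.
  The penult (syllable 4, dap) is heavy, so it takes stress.
  → primary stress on syllable 4.
Suffixed `so.ne.di.dap.me.ga:` (6 syllables):
  Weights: 4 dap H, 5 me L, 6 ga: H.
  The penult (syllable 5, me) is light, so stress falls on the antepenult (syllable 4, dap).
  → primary stress on syllable 4.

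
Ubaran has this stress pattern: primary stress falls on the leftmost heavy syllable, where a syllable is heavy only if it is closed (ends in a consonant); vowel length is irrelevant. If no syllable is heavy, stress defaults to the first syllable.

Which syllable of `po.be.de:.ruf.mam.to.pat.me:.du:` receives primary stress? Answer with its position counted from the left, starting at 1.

4

Weights: 1 po L, 2 be L, 3 de: L, 4 ruf H, 5 mam H, 6 to L, 7 pat H, 8 me: L, 9 du: L.
Heavy syllables in the domain: 4, 5, 7. The leftmost is syllable 4 (ruf).
Primary stress: syllable 4 → po.be.de:.ˈruf.mam.to.pat.me:.du:.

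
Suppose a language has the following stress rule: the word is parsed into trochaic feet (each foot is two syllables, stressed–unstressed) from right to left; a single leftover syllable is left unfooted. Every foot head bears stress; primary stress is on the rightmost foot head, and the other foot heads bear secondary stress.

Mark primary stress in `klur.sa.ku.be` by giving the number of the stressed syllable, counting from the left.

Parse right to left into trochaic (ˈσσ) feet: (ˈklur.sa) (ˈku.be).
Foot heads (stressed positions): 1, 3.
End Rule Rightmost: primary stress on the rightmost head = syllable 3.
Primary stress: syllable 3 → klur.sa.ˈku.be.

3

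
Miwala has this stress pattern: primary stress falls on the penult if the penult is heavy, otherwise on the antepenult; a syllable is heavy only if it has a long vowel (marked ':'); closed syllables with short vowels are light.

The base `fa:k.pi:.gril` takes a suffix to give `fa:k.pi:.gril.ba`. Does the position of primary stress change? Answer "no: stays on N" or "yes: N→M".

no: stays on 2

Base `fa:k.pi:.gril` (3 syllables):
  Weights: 1 fa:k H, 2 pi: H, 3 gril L.
  The penult (syllable 2, pi:) is heavy, so it takes stress.
  → primary stress on syllable 2.
Suffixed `fa:k.pi:.gril.ba` (4 syllables):
  Weights: 2 pi: H, 3 gril L, 4 ba L.
  The penult (syllable 3, gril) is light, so stress falls on the antepenult (syllable 2, pi:).
  → primary stress on syllable 2.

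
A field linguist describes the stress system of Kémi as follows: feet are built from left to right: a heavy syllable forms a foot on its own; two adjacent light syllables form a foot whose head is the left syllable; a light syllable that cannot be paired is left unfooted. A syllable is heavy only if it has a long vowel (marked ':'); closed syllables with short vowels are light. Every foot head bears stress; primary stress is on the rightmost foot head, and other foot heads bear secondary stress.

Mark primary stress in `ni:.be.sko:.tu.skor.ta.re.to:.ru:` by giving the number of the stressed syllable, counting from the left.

9

Weights: 1 ni: H, 2 be L, 3 sko: H, 4 tu L, 5 skor L, 6 ta L, 7 re L, 8 to: H, 9 ru: H.
Parse left to right (heavy = foot alone; LL = one foot; stranded L unfooted): (ˈni:) be (ˈsko:) (ˈtu.skor) (ˈta.re) (ˈto:) (ˈru:).
Foot heads: 1, 3, 4, 6, 8, 9.
Primary stress on the rightmost head = syllable 9.
Primary stress: syllable 9 → ni:.be.sko:.tu.skor.ta.re.to:.ˈru:.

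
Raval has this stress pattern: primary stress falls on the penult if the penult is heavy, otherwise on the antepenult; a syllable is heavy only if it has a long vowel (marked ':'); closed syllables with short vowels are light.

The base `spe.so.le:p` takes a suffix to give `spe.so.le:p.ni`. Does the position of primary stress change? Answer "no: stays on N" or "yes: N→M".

yes: 1→3

Base `spe.so.le:p` (3 syllables):
  Weights: 1 spe L, 2 so L, 3 le:p H.
  The penult (syllable 2, so) is light, so stress falls on the antepenult (syllable 1, spe).
  → primary stress on syllable 1.
Suffixed `spe.so.le:p.ni` (4 syllables):
  Weights: 2 so L, 3 le:p H, 4 ni L.
  The penult (syllable 3, le:p) is heavy, so it takes stress.
  → primary stress on syllable 3.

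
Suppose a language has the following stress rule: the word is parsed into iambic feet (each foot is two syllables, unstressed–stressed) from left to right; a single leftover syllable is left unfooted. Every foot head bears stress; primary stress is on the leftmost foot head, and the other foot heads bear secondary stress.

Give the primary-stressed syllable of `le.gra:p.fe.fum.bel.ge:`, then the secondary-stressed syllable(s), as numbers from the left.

primary 2, secondary 4, 6

Parse left to right into iambic (σˈσ) feet: (le.ˈgra:p) (fe.ˈfum) (bel.ˈge:).
Foot heads (stressed positions): 2, 4, 6.
End Rule Leftmost: primary stress on the leftmost head = syllable 2.
Secondary stress on 4, 6: le.ˈgra:p.fe.ˌfum.bel.ˌge:.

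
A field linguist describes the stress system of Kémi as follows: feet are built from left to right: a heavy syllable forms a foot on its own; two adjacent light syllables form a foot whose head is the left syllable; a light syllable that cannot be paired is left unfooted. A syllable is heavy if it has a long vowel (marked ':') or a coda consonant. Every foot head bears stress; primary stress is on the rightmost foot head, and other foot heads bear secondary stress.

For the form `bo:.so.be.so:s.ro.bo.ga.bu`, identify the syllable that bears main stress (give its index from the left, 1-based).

7

Weights: 1 bo: H, 2 so L, 3 be L, 4 so:s H, 5 ro L, 6 bo L, 7 ga L, 8 bu L.
Parse left to right (heavy = foot alone; LL = one foot; stranded L unfooted): (ˈbo:) (ˈso.be) (ˈso:s) (ˈro.bo) (ˈga.bu).
Foot heads: 1, 2, 4, 5, 7.
Primary stress on the rightmost head = syllable 7.
Primary stress: syllable 7 → bo:.so.be.so:s.ro.bo.ˈga.bu.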